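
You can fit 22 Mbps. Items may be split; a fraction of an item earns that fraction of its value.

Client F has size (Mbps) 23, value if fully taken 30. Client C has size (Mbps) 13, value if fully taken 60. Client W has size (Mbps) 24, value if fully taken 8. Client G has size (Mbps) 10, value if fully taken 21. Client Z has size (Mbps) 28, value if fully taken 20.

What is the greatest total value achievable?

78.9

Rank by value-to-size ratio: Client C 60/13≈4.62, Client G 21/10≈2.1, Client F 30/23≈1.3, Client Z 20/28≈0.714, Client W 8/24≈0.333.
All 13 Mbps of Client C fit (value 60) ; 9 remain.
9 Mbps left: a 9/10 share of Client G gives 21×9/10 = 18.9.
Total value = 78.9.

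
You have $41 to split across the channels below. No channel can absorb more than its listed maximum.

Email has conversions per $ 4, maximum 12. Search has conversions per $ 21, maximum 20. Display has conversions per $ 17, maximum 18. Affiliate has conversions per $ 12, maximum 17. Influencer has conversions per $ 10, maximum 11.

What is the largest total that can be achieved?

762

Order the channels by conversions per $: Search 21 > Display 17 > Affiliate 12 > Influencer 10 > Email 4.
Search takes 20 to reach its cap of 20 — 21 left.
Display: +18 to 18 (cap) — 3 left.
Affiliate: +3 (room for 17) → 3. Pool exhausted.
Total = 21×20 + 17×18 + 12×3 = 762.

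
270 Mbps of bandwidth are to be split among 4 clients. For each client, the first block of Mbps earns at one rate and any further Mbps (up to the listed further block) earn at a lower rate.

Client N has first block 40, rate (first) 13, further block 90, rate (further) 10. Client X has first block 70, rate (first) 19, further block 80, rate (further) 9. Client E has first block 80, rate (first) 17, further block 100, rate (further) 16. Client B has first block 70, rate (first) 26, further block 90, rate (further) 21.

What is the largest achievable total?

Treat each block as its own option and order by rate: Client B/T1 26 > Client B/T2 21 > Client X/T1 19 > Client E/T1 17 > Client E/T2 16 > Client N/T1 13 > Client N/T2 10 > Client X/T2 9.
Client B/T1 (26): +70 ; 200 left.
Client B T2 at 21: fill all 90 ; 110 left.
Client X T1 at 19: fill all 70 ; 40 left.
40 remain; put them into Client E T1 at 17.
Total = 26×70 + 21×90 + 19×70 + 17×40 = 5720.

5720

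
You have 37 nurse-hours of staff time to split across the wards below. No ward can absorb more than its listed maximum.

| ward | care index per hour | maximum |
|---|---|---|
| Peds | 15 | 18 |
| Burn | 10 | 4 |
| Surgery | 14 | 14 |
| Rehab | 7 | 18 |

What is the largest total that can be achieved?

Order the wards by care index per hour: Peds 15 > Surgery 14 > Burn 10 > Rehab 7.
Peds: +18 to 18 (cap) → 19 left.
Give Surgery 14 to hit its cap of 14 → 5 left.
Burn: +4 to 4 (cap) → 1 left.
Rehab: +1 (room for 18) → 1. Pool exhausted.
Total = 15×18 + 10×4 + 14×14 + 7×1 = 513.

513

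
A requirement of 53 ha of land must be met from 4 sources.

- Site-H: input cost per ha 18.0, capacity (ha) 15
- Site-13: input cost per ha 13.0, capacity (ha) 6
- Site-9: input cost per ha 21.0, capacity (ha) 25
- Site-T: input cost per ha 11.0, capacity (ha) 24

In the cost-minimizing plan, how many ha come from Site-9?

8

Cheapest first:
Take 24 from Site-T at 11.0 — need 29 more.
Site-13 at 13.0: take all 6 ha — 23 still needed.
Take 15 from Site-H at 18.0 — need 8 more.
Site-9 at 21.0: take 8 of its 25 — requirement met.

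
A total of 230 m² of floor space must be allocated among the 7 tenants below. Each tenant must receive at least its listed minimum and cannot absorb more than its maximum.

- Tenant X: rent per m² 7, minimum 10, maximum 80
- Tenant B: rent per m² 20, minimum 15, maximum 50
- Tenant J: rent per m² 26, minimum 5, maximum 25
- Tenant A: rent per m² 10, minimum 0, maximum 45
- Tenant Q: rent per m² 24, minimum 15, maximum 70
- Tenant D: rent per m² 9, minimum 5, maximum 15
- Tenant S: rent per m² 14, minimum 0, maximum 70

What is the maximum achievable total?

Meeting every minimum uses 10+15+5+0+15+5+0 = 50 m², leaving 180.
Highest rent per m² first: Tenant J 26 > Tenant Q 24 > Tenant B 20 > Tenant S 14 > Tenant A 10 > Tenant D 9 > Tenant X 7.
Tenant J: +20 to 25 (cap) → 160 left.
Tenant Q takes 55 more to reach its cap of 70 → 105 left.
Tenant B: +35 to 50 (cap) → 70 left.
Give Tenant S 70 more to hit its cap of 70 → 0 left.
Total = 7×10 + 20×50 + 26×25 + 24×70 + 9×5 + 14×70 = 4425.

4425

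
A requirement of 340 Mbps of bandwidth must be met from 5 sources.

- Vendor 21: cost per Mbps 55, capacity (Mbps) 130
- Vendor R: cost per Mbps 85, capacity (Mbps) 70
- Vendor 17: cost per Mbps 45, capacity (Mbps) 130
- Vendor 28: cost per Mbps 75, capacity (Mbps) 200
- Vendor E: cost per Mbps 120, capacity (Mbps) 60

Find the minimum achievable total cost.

Fill from the cheapest source first.
Vendor 17 at 45: take all 130 Mbps → 210 still needed.
Vendor 21 (55): use full 130 → 80 Mbps to go.
Vendor 28 at 75: take 80 of its 200 → requirement met.
Vendor R, Vendor E: unused.
Cost = 130×45 + 130×55 + 80×75 = 19000.

19000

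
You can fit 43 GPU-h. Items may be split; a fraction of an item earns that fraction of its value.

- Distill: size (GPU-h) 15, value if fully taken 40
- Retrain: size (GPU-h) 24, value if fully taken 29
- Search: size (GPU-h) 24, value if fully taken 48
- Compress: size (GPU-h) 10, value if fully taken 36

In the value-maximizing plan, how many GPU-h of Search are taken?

Rank by value-to-size ratio: Compress 36/10≈3.6, Distill 40/15≈2.67, Search 48/24≈2, Retrain 29/24≈1.21.
Compress: take in full, 10 GPU-h for value 36 — 33 left.
Take all of Distill (15 GPU-h, value 40) — 18 GPU-h left.
Fill the last 18 GPU-h with part of Search: 18/24 of it earns 36.

18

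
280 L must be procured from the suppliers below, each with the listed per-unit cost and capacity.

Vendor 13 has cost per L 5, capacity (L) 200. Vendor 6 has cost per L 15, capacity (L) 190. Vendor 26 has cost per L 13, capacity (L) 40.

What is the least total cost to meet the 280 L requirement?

Fill from the cheapest supplier first.
Vendor 13 at 5: take all 200 L — 80 still needed.
Vendor 26 (13): use full 40 — 40 L to go.
Vendor 6 at 15: take 40 of its 190 — requirement met.
Cost = 200×5 + 40×13 + 40×15 = 2120.

2120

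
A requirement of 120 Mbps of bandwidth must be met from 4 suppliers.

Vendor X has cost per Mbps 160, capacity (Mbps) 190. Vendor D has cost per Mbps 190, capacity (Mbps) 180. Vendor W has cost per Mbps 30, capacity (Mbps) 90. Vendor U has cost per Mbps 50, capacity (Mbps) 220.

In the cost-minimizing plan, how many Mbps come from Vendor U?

30

Fill from the cheapest supplier first.
Vendor W (30): use full 90 — 30 Mbps to go.
Vendor U (50): take the remaining 30 — done.
Vendor X, Vendor D: unused.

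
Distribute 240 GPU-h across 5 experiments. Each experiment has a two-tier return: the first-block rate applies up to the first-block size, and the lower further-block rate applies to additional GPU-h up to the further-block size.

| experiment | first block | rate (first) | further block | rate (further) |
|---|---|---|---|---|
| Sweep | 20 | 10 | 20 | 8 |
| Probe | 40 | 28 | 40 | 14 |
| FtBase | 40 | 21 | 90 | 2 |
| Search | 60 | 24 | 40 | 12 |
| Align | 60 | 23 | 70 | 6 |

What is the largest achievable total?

Rank every tier by rate: Probe/first 28 > Search/first 24 > Align/first 23 > FtBase/first 21 > Probe/second 14 > Search/second 12 > Sweep/first 10 > Sweep/second 8 > Align/second 6 > FtBase/second 2.
Probe first at 28: fill all 40 ; 200 left.
Search/first (24): +60 ; 140 left.
Align first at 23: fill all 60 ; 80 left.
FtBase/first (21): +40 ; 40 left.
Probe/second (14): +40 ; 0 left.
Total = 28×40 + 24×60 + 23×60 + 21×40 + 14×40 = 5340.

5340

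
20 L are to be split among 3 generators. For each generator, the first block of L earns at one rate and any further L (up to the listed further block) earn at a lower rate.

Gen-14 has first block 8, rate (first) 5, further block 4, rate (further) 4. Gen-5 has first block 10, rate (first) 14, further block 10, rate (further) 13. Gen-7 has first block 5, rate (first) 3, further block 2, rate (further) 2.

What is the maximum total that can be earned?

270

Rank every tier by rate: Gen-5/tier1 14 > Gen-5/tier2 13 > Gen-14/tier1 5 > Gen-14/tier2 4 > Gen-7/tier1 3 > Gen-7/tier2 2.
Gen-5/tier1 (14): +10 → 10 left.
Gen-5 tier2 at 13: fill all 10 → 0 left.
Total = 14×10 + 13×10 = 270.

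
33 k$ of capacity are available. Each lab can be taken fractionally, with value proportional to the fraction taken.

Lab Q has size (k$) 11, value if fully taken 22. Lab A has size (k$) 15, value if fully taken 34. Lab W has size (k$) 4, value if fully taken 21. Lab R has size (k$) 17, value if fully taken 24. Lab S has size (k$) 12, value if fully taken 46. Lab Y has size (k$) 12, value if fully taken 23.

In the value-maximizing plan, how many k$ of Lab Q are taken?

2

Sort by value density: Lab W 21/4≈5.25, Lab S 46/12≈3.83, Lab A 34/15≈2.27, Lab Q 22/11≈2, Lab Y 23/12≈1.92, Lab R 24/17≈1.41.
All 4 k$ of Lab W fit (value 21) — 29 remain.
All 12 k$ of Lab S fit (value 46) — 17 remain.
Lab A: take in full, 15 k$ for value 34 — 2 left.
Only 2 k$ remain; take 2/11 of Lab Q for value 22×2/11 = 4.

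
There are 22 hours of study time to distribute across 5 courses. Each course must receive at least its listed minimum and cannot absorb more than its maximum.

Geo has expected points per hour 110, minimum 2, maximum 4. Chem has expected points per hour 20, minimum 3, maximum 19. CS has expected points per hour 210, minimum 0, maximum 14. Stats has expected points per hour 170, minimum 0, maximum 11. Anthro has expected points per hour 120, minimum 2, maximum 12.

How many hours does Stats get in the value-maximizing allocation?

Meeting every minimum uses 2+3+0+0+2 = 7 hours, leaving 15.
Highest expected points per hour first: CS 210 > Stats 170 > Anthro 120 > Geo 110 > Chem 20.
CS: +14 to 14 (cap) — 1 left.
Stats has room for 11 more but only 1 remain, so it gets 1.

1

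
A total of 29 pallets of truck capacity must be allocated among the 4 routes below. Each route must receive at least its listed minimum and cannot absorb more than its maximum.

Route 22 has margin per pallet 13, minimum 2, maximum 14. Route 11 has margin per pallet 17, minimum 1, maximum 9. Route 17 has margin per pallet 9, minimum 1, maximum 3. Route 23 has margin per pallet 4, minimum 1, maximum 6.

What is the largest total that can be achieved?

374

Meeting every minimum uses 2+1+1+1 = 5 pallets, leaving 24.
Order the routes by margin per pallet: Route 11 17 > Route 22 13 > Route 17 9 > Route 23 4.
Route 11: +8 to 9 (cap) — 16 left.
Route 22: +12 to 14 (cap) — 4 left.
Route 17 takes 2 more to reach its cap of 3 — 2 left.
Route 23 has room for 5 more but only 2 remain, so it gets 3.
Total = 13×14 + 17×9 + 9×3 + 4×3 = 374.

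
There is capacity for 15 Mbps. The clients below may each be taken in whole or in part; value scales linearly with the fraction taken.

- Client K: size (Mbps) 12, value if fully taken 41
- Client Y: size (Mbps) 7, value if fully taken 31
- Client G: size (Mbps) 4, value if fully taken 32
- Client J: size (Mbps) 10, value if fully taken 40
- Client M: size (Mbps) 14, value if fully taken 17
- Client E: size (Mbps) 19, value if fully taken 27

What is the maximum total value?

Best value per unit of size first: Client G 32/4≈8, Client Y 31/7≈4.43, Client J 40/10≈4, Client K 41/12≈3.42, Client E 27/19≈1.42, Client M 17/14≈1.21.
All 4 Mbps of Client G fit (value 32) → 11 remain.
Take all of Client Y (7 Mbps, value 31) → 4 Mbps left.
4 Mbps left: a 4/10 share of Client J gives 40×4/10 = 16.
Total value = 79.

79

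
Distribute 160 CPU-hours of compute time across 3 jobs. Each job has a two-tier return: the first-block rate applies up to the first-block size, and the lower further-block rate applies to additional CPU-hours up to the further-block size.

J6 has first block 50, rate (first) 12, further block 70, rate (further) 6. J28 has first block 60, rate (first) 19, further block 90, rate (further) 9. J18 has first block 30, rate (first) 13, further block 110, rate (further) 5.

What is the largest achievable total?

2310

Treat each block as its own option and order by rate: J28/T1 19 > J18/T1 13 > J6/T1 12 > J28/T2 9 > J6/T2 6 > J18/T2 5.
Fill J28 T1 block (60 at 19) — 100 left.
J18/T1 (13): +30 — 70 left.
J6 T1 at 12: fill all 50 — 20 left.
20 remain; put them into J28 T2 at 9.
Total = 19×60 + 13×30 + 12×50 + 9×20 = 2310.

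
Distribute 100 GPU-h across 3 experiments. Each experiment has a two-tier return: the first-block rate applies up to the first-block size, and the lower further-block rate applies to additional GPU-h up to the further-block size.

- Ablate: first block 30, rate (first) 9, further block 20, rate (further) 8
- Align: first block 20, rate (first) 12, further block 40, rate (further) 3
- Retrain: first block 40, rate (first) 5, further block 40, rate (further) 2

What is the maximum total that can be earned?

820

Treat each block as its own option and order by rate: Align/tier1 12 > Ablate/tier1 9 > Ablate/tier2 8 > Retrain/tier1 5 > Align/tier2 3 > Retrain/tier2 2.
Align tier1 at 12: fill all 20 ; 80 left.
Ablate tier1 at 9: fill all 30 ; 50 left.
Fill Ablate tier2 block (20 at 8) ; 30 left.
Retrain tier1 at 5: only 30 left, fill 30.
Total = 12×20 + 9×30 + 8×20 + 5×30 = 820.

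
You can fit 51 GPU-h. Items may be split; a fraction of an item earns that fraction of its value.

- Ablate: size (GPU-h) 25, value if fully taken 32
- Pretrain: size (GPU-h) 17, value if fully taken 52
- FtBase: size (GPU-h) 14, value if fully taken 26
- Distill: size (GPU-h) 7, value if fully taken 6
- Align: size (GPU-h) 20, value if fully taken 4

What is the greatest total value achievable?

103.6

Rank by value-to-size ratio: Pretrain 52/17≈3.06, FtBase 26/14≈1.86, Ablate 32/25≈1.28, Distill 6/7≈0.857, Align 4/20≈0.2.
All 17 GPU-h of Pretrain fit (value 52) ; 34 remain.
Take all of FtBase (14 GPU-h, value 26) ; 20 GPU-h left.
20 GPU-h left: a 20/25 share of Ablate gives 32×20/25 = 25.6.
Total value = 103.6.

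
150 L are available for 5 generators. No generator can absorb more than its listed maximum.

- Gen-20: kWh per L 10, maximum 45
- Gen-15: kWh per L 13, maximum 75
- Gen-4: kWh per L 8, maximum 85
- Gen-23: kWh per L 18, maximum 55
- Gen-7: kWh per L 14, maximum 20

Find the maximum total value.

Order the generators by kWh per L: Gen-23 18 > Gen-7 14 > Gen-15 13 > Gen-20 10 > Gen-4 8.
Gen-23 takes 55 to reach its cap of 55 — 95 left.
Gen-7 takes 20 to reach its cap of 20 — 75 left.
Gen-15 takes 75 to reach its cap of 75 — 0 left.
Total = 13×75 + 18×55 + 14×20 = 2245.

2245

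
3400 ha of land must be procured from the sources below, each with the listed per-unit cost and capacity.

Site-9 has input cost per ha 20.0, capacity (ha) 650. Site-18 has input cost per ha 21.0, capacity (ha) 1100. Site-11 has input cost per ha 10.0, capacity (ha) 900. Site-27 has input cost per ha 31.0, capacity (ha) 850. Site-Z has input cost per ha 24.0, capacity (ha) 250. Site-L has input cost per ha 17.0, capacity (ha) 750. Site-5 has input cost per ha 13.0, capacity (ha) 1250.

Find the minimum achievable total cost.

Use sources in increasing cost order.
Site-11 at 10.0: take all 900 ha — 2500 still needed.
Site-5 at 13.0: take all 1250 ha — 1250 still needed.
Site-L (17.0): use full 750 — 500 ha to go.
Site-9 at 20.0: take 500 of its 650 — requirement met.
Site-18, Site-Z, Site-27: unused.
Cost = 900×10.0 + 1250×13.0 + 750×17.0 + 500×20.0 = 48000.

48000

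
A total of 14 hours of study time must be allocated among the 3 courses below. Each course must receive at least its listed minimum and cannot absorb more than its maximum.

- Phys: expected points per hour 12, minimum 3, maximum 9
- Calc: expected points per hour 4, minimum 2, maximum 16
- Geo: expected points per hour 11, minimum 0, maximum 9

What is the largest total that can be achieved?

149

Meeting every minimum uses 3+2+0 = 5 hours, leaving 9.
Order the courses by expected points per hour: Phys 12 > Geo 11 > Calc 4.
Phys takes 6 more to reach its cap of 9 → 3 left.
Only 3 left; Geo takes them to reach 3.
Total = 12×9 + 4×2 + 11×3 = 149.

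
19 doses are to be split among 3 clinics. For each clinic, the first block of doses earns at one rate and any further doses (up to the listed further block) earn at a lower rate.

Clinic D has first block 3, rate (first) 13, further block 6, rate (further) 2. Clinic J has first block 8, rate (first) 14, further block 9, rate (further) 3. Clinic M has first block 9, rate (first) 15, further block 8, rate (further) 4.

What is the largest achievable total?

Rank every tier by rate: Clinic M/tier1 15 > Clinic J/tier1 14 > Clinic D/tier1 13 > Clinic M/tier2 4 > Clinic J/tier2 3 > Clinic D/tier2 2.
Clinic M tier1 at 15: fill all 9 → 10 left.
Fill Clinic J tier1 block (8 at 14) → 2 left.
Clinic D/tier1: +2 of 3 at 13; pool empty.
Total = 15×9 + 14×8 + 13×2 = 273.

273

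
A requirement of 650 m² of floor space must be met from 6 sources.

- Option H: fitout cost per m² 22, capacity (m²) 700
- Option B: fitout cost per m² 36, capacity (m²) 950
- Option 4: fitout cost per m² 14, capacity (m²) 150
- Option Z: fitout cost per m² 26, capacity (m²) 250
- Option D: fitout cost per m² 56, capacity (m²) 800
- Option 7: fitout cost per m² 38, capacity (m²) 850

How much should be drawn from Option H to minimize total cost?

500

Use sources in increasing cost order.
Take 150 from Option 4 at 14 ; need 500 more.
Take 500 from Option H at 22 to finish.
Option Z, Option B, Option 7, Option D: unused.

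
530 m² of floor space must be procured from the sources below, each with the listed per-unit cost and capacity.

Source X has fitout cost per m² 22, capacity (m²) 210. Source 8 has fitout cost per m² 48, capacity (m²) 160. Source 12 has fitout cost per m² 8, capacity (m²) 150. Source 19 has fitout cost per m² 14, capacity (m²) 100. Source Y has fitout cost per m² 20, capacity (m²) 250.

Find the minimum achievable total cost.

8260

Fill from the cheapest source first.
Take 150 from Source 12 at 8 → need 380 more.
Source 19 at 14: take all 100 m² → 280 still needed.
Source Y at 20: take all 250 m² → 30 still needed.
Take 30 from Source X at 22 to finish.
Source 8: unused.
Cost = 150×8 + 100×14 + 250×20 + 30×22 = 8260.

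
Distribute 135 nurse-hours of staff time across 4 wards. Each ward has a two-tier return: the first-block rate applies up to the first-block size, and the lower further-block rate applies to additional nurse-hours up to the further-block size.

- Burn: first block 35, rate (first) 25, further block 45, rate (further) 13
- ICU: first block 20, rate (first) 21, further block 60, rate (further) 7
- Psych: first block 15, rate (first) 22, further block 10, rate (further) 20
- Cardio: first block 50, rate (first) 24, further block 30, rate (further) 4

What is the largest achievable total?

3090

Order all 8 blocks by rate: Burn/tier1 25 > Cardio/tier1 24 > Psych/tier1 22 > ICU/tier1 21 > Psych/tier2 20 > Burn/tier2 13 > ICU/tier2 7 > Cardio/tier2 4.
Burn tier1 at 25: fill all 35 ; 100 left.
Fill Cardio tier1 block (50 at 24) ; 50 left.
Psych tier1 at 22: fill all 15 ; 35 left.
ICU tier1 at 21: fill all 20 ; 15 left.
Psych/tier2 (20): +10 ; 5 left.
Burn/tier2: +5 of 45 at 13; pool empty.
Total = 25×35 + 24×50 + 22×15 + 21×20 + 20×10 + 13×5 = 3090.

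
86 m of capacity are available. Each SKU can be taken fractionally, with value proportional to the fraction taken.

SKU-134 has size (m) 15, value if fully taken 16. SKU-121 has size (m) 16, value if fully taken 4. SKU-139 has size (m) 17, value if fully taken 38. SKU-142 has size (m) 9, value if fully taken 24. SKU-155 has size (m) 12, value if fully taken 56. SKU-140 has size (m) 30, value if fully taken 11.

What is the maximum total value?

145.75

Best value per unit of size first: SKU-155 56/12≈4.67, SKU-142 24/9≈2.67, SKU-139 38/17≈2.24, SKU-134 16/15≈1.07, SKU-140 11/30≈0.367, SKU-121 4/16≈0.25.
SKU-155: take in full, 12 m for value 56 ; 74 left.
Take all of SKU-142 (9 m, value 24) ; 65 m left.
SKU-139: take in full, 17 m for value 38 ; 48 left.
All 15 m of SKU-134 fit (value 16) ; 33 remain.
SKU-140: take in full, 30 m for value 11 ; 3 left.
3 m left: a 3/16 share of SKU-121 gives 4×3/16 = 0.75.
Total value = 145.75.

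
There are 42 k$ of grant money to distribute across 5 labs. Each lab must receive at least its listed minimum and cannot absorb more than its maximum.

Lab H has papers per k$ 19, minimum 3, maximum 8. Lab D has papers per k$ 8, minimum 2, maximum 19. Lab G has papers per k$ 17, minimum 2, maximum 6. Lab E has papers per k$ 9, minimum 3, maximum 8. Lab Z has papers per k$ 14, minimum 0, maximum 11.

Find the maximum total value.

552

Meeting every minimum uses 3+2+2+3+0 = 10 k$, leaving 32.
Rank by papers per k$: Lab H 19 > Lab G 17 > Lab Z 14 > Lab E 9 > Lab D 8.
Lab H takes 5 more to reach its cap of 8 → 27 left.
Give Lab G 4 more to hit its cap of 6 → 23 left.
Give Lab Z 11 more to hit its cap of 11 → 12 left.
Lab E: +5 to 8 (cap) → 7 left.
Only 7 left; Lab D takes them to reach 9.
Total = 19×8 + 8×9 + 17×6 + 9×8 + 14×11 = 552.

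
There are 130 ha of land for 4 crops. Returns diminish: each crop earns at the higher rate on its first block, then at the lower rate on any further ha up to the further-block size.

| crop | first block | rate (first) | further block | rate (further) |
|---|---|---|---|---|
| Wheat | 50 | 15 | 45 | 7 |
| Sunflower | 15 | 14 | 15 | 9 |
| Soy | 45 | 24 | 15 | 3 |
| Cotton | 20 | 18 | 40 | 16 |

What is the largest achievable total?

Treat each block as its own option and order by rate: Soy/tier1 24 > Cotton/tier1 18 > Cotton/tier2 16 > Wheat/tier1 15 > Sunflower/tier1 14 > Sunflower/tier2 9 > Wheat/tier2 7 > Soy/tier2 3.
Soy/tier1 (24): +45 → 85 left.
Cotton/tier1 (18): +20 → 65 left.
Cotton/tier2 (16): +40 → 25 left.
Wheat tier1 at 15: only 25 left, fill 25.
Total = 24×45 + 18×20 + 16×40 + 15×25 = 2455.

2455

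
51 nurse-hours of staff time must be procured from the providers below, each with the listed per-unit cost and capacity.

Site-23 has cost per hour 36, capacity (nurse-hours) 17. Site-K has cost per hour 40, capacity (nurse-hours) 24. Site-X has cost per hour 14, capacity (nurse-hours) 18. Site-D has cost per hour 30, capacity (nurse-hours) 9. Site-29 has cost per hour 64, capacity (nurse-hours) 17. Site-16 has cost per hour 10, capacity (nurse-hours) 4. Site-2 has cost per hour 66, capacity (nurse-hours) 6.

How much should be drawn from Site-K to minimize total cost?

Cheapest first:
Site-16 at 10: take all 4 nurse-hours — 47 still needed.
Site-X at 14: take all 18 nurse-hours — 29 still needed.
Site-D at 30: take all 9 nurse-hours — 20 still needed.
Site-23 (36): use full 17 — 3 nurse-hours to go.
Take 3 from Site-K at 40 to finish.
Site-29, Site-2: unused.

3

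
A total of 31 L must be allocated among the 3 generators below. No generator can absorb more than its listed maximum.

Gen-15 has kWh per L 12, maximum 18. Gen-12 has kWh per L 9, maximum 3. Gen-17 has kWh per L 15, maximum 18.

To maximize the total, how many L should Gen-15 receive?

Rank by kWh per L: Gen-17 15 > Gen-15 12 > Gen-12 9.
Give Gen-17 18 to hit its cap of 18 → 13 left.
Gen-15 has room for 18 but only 13 remain, so it gets 13.

13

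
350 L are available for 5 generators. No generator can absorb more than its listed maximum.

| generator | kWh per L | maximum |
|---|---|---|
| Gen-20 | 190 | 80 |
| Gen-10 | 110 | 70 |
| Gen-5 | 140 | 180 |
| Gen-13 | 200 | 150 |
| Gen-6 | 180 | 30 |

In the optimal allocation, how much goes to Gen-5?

Rank by kWh per L: Gen-13 200 > Gen-20 190 > Gen-6 180 > Gen-5 140 > Gen-10 110.
Gen-13: +150 to 150 (cap) ; 200 left.
Gen-20: +80 to 80 (cap) ; 120 left.
Gen-6 takes 30 to reach its cap of 30 ; 90 left.
Only 90 left; Gen-5 takes them to reach 90.

90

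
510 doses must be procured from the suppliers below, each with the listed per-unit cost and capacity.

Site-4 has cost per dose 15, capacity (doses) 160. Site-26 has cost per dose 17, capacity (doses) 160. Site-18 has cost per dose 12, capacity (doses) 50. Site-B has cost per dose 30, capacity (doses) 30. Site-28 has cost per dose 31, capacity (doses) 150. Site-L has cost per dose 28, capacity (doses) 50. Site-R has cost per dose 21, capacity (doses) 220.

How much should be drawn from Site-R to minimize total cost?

Fill from the cheapest supplier first.
Site-18 (12): use full 50 ; 460 doses to go.
Take 160 from Site-4 at 15 ; need 300 more.
Take 160 from Site-26 at 17 ; need 140 more.
Take 140 from Site-R at 21 to finish.
Site-L, Site-B, Site-28: unused.

140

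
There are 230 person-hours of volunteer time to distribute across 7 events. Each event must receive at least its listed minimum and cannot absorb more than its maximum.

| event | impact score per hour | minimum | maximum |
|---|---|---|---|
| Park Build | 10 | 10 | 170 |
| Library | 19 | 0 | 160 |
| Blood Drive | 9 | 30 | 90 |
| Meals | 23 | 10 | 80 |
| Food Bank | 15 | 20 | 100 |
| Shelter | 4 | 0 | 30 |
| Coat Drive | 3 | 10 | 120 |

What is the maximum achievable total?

4060

Meeting every minimum uses 10+0+30+10+20+0+10 = 80 person-hours, leaving 150.
Rank by impact score per hour: Meals 23 > Library 19 > Food Bank 15 > Park Build 10 > Blood Drive 9 > Shelter 4 > Coat Drive 3.
Meals: +70 to 80 (cap) ; 80 left.
Only 80 left; Library takes them to reach 80.
Total = 10×10 + 19×80 + 9×30 + 23×80 + 15×20 + 3×10 = 4060.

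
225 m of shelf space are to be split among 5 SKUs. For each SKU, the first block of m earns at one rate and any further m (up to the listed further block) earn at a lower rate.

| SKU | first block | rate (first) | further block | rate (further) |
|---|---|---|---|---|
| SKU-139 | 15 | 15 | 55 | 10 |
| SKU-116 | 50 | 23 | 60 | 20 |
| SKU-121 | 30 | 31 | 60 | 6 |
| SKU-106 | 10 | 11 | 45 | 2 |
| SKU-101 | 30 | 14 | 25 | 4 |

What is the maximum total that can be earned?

4335

Treat each block as its own option and order by rate: SKU-121/first 31 > SKU-116/first 23 > SKU-116/second 20 > SKU-139/first 15 > SKU-101/first 14 > SKU-106/first 11 > SKU-139/second 10 > SKU-121/second 6 > SKU-101/second 4 > SKU-106/second 2.
Fill SKU-121 first block (30 at 31) → 195 left.
SKU-116 first at 23: fill all 50 → 145 left.
SKU-116 second at 20: fill all 60 → 85 left.
Fill SKU-139 first block (15 at 15) → 70 left.
SKU-101/first (14): +30 → 40 left.
SKU-106/first (11): +10 → 30 left.
SKU-139 second at 10: only 30 left, fill 30.
Total = 31×30 + 23×50 + 20×60 + 15×15 + 14×30 + 11×10 + 10×30 = 4335.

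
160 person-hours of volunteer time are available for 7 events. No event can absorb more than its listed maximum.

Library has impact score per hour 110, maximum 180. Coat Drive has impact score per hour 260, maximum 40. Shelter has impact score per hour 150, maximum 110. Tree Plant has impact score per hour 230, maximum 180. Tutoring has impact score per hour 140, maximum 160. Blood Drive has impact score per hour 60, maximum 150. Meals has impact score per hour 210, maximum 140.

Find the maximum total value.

Rank by impact score per hour: Coat Drive 260 > Tree Plant 230 > Meals 210 > Shelter 150 > Tutoring 140 > Library 110 > Blood Drive 60.
Coat Drive takes 40 to reach its cap of 40 — 120 left.
Only 120 left; Tree Plant takes them to reach 120.
Total = 260×40 + 230×120 = 38000.

38000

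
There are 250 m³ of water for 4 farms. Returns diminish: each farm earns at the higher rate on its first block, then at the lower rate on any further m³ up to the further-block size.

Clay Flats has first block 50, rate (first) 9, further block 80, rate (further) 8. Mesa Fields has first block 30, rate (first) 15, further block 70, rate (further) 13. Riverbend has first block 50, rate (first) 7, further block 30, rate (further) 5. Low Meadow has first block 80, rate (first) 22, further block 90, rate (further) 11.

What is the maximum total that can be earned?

3890

Order all 8 blocks by rate: Low Meadow/T1 22 > Mesa Fields/T1 15 > Mesa Fields/T2 13 > Low Meadow/T2 11 > Clay Flats/T1 9 > Clay Flats/T2 8 > Riverbend/T1 7 > Riverbend/T2 5.
Low Meadow T1 at 22: fill all 80 ; 170 left.
Fill Mesa Fields T1 block (30 at 15) ; 140 left.
Fill Mesa Fields T2 block (70 at 13) ; 70 left.
Low Meadow/T2: +70 of 90 at 11; pool empty.
Total = 22×80 + 15×30 + 13×70 + 11×70 = 3890.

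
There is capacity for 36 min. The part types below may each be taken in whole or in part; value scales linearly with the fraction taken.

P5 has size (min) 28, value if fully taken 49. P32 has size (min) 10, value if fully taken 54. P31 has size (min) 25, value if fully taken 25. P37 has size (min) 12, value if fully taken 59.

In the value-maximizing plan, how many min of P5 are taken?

Sort by value density: P32 54/10≈5.4, P37 59/12≈4.92, P5 49/28≈1.75, P31 25/25≈1.
All 10 min of P32 fit (value 54) ; 26 remain.
All 12 min of P37 fit (value 59) ; 14 remain.
14 min left: a 14/28 share of P5 gives 49×14/28 = 24.5.

14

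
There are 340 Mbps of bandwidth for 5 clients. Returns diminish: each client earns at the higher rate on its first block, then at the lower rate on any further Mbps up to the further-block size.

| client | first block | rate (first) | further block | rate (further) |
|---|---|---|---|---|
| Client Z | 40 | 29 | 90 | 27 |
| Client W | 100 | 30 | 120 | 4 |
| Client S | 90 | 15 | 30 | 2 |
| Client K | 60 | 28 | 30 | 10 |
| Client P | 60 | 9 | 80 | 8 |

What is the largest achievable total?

9020

Order all 10 blocks by rate: Client W/first 30 > Client Z/first 29 > Client K/first 28 > Client Z/second 27 > Client S/first 15 > Client K/second 10 > Client P/first 9 > Client P/second 8 > Client W/second 4 > Client S/second 2.
Client W first at 30: fill all 100 → 240 left.
Client Z/first (29): +40 → 200 left.
Fill Client K first block (60 at 28) → 140 left.
Fill Client Z second block (90 at 27) → 50 left.
Client S/first: +50 of 90 at 15; pool empty.
Total = 30×100 + 29×40 + 28×60 + 27×90 + 15×50 = 9020.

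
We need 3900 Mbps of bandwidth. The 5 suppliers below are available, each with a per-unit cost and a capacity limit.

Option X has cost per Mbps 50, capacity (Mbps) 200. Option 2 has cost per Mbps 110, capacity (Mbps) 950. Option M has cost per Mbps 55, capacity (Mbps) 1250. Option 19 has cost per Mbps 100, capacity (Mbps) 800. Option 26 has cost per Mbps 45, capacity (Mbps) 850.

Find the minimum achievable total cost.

285000

Fill from the cheapest supplier first.
Option 26 at 45: take all 850 Mbps ; 3050 still needed.
Option X at 50: take all 200 Mbps ; 2850 still needed.
Option M (55): use full 1250 ; 1600 Mbps to go.
Option 19 at 100: take all 800 Mbps ; 800 still needed.
Take 800 from Option 2 at 110 to finish.
Cost = 850×45 + 200×50 + 1250×55 + 800×100 + 800×110 = 285000.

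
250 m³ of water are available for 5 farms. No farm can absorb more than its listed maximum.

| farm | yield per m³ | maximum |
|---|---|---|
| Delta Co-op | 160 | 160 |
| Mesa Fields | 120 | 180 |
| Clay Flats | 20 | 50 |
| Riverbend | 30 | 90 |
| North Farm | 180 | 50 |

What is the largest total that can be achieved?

Order the farms by yield per m³: North Farm 180 > Delta Co-op 160 > Mesa Fields 120 > Riverbend 30 > Clay Flats 20.
Give North Farm 50 to hit its cap of 50 — 200 left.
Delta Co-op takes 160 to reach its cap of 160 — 40 left.
Mesa Fields: +40 (room for 180) → 40. Pool exhausted.
Total = 160×160 + 120×40 + 180×50 = 39400.

39400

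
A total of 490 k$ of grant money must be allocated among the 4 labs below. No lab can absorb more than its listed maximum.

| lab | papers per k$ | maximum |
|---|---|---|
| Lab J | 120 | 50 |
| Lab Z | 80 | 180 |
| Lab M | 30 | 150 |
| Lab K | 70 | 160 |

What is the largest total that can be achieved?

Highest papers per k$ first: Lab J 120 > Lab Z 80 > Lab K 70 > Lab M 30.
Lab J takes 50 to reach its cap of 50 ; 440 left.
Give Lab Z 180 to hit its cap of 180 ; 260 left.
Lab K takes 160 to reach its cap of 160 ; 100 left.
Lab M has room for 150 but only 100 remain, so it gets 100.
Total = 120×50 + 80×180 + 30×100 + 70×160 = 34600.

34600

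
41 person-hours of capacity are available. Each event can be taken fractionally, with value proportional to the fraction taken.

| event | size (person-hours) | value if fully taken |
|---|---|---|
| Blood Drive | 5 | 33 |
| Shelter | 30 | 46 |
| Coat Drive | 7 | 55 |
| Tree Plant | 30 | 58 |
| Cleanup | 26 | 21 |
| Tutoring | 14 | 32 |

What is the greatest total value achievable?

Rank by value-to-size ratio: Coat Drive 55/7≈7.86, Blood Drive 33/5≈6.6, Tutoring 32/14≈2.29, Tree Plant 58/30≈1.93, Shelter 46/30≈1.53, Cleanup 21/26≈0.808.
Coat Drive: take in full, 7 person-hours for value 55 → 34 left.
All 5 person-hours of Blood Drive fit (value 33) → 29 remain.
Tutoring: take in full, 14 person-hours for value 32 → 15 left.
15 person-hours left: a 15/30 share of Tree Plant gives 58×15/30 = 29.
Total value = 149.

149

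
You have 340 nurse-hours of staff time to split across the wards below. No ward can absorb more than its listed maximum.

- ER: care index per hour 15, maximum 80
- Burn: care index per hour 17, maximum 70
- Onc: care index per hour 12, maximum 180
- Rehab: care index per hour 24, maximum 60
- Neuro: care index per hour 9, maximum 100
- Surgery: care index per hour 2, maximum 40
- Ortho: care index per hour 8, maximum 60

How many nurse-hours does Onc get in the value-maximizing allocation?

Order the wards by care index per hour: Rehab 24 > Burn 17 > ER 15 > Onc 12 > Neuro 9 > Ortho 8 > Surgery 2.
Rehab takes 60 to reach its cap of 60 → 280 left.
Burn takes 70 to reach its cap of 70 → 210 left.
ER: +80 to 80 (cap) → 130 left.
Onc has room for 180 but only 130 remain, so it gets 130.

130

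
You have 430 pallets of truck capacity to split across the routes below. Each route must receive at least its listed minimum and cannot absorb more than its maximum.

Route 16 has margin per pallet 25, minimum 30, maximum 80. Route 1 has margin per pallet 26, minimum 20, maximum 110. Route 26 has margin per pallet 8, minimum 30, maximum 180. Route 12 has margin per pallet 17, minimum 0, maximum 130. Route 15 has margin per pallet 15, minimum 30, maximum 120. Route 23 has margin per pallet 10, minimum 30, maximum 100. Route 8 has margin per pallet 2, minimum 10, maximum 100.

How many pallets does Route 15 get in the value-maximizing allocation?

40

Meeting every minimum uses 30+20+30+0+30+30+10 = 150 pallets, leaving 280.
Rank by margin per pallet: Route 1 26 > Route 16 25 > Route 12 17 > Route 15 15 > Route 23 10 > Route 26 8 > Route 8 2.
Give Route 1 90 more to hit its cap of 110 ; 190 left.
Route 16 takes 50 more to reach its cap of 80 ; 140 left.
Route 12 takes 130 more to reach its cap of 130 ; 10 left.
Route 15: +10 (room for 90) → 40. Pool exhausted.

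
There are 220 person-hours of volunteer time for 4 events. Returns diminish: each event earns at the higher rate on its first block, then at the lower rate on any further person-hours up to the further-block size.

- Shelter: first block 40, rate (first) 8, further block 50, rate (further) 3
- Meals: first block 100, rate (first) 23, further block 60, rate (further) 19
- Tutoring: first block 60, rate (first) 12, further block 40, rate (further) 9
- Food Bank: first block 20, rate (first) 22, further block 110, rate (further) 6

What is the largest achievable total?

Order all 8 blocks by rate: Meals/tier1 23 > Food Bank/tier1 22 > Meals/tier2 19 > Tutoring/tier1 12 > Tutoring/tier2 9 > Shelter/tier1 8 > Food Bank/tier2 6 > Shelter/tier2 3.
Meals/tier1 (23): +100 → 120 left.
Food Bank/tier1 (22): +20 → 100 left.
Meals/tier2 (19): +60 → 40 left.
Tutoring tier1 at 12: only 40 left, fill 40.
Total = 23×100 + 22×20 + 19×60 + 12×40 = 4360.

4360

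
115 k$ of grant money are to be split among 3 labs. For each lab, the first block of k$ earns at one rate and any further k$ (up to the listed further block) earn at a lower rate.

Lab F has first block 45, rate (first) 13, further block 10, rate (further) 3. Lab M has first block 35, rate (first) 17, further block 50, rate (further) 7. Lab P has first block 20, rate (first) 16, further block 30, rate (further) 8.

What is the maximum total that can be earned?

Treat each block as its own option and order by rate: Lab M/T1 17 > Lab P/T1 16 > Lab F/T1 13 > Lab P/T2 8 > Lab M/T2 7 > Lab F/T2 3.
Lab M T1 at 17: fill all 35 — 80 left.
Lab P T1 at 16: fill all 20 — 60 left.
Fill Lab F T1 block (45 at 13) — 15 left.
Lab P T2 at 8: only 15 left, fill 15.
Total = 17×35 + 16×20 + 13×45 + 8×15 = 1620.

1620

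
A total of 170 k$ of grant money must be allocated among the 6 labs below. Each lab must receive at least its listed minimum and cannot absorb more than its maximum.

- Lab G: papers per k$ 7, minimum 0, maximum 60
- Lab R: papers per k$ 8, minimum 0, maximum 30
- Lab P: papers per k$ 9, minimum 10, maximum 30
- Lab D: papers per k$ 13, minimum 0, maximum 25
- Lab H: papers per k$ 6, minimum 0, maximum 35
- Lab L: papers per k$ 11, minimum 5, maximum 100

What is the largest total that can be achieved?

Meeting every minimum uses 0+0+10+0+0+5 = 15 k$, leaving 155.
Highest papers per k$ first: Lab D 13 > Lab L 11 > Lab P 9 > Lab R 8 > Lab G 7 > Lab H 6.
Lab D takes 25 more to reach its cap of 25 — 130 left.
Lab L takes 95 more to reach its cap of 100 — 35 left.
Give Lab P 20 more to hit its cap of 30 — 15 left.
Lab R: +15 (room for 30) → 15. Pool exhausted.
Total = 8×15 + 9×30 + 13×25 + 11×100 = 1815.

1815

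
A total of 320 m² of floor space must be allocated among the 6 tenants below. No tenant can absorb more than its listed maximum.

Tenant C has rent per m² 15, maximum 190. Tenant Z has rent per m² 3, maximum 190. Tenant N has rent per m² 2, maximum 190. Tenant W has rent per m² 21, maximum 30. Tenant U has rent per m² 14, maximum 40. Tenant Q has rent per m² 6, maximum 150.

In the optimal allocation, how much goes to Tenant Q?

60

Order the tenants by rent per m²: Tenant W 21 > Tenant C 15 > Tenant U 14 > Tenant Q 6 > Tenant Z 3 > Tenant N 2.
Tenant W takes 30 to reach its cap of 30 — 290 left.
Give Tenant C 190 to hit its cap of 190 — 100 left.
Give Tenant U 40 to hit its cap of 40 — 60 left.
Only 60 left; Tenant Q takes them to reach 60.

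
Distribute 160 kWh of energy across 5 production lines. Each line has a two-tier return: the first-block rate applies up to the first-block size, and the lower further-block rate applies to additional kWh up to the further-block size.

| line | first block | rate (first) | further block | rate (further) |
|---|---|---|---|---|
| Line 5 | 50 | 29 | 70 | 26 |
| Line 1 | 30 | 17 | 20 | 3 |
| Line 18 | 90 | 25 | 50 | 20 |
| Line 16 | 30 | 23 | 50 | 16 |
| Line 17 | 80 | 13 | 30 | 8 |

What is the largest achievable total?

4270

Order all 10 blocks by rate: Line 5/first 29 > Line 5/second 26 > Line 18/first 25 > Line 16/first 23 > Line 18/second 20 > Line 1/first 17 > Line 16/second 16 > Line 17/first 13 > Line 17/second 8 > Line 1/second 3.
Line 5/first (29): +50 — 110 left.
Fill Line 5 second block (70 at 26) — 40 left.
Line 18/first: +40 of 90 at 25; pool empty.
Total = 29×50 + 26×70 + 25×40 = 4270.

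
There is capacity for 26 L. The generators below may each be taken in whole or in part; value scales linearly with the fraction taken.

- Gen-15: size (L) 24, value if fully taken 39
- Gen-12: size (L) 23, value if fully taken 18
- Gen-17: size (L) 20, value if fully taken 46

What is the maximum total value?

Best value per unit of size first: Gen-17 46/20≈2.3, Gen-15 39/24≈1.62, Gen-12 18/23≈0.783.
All 20 L of Gen-17 fit (value 46) → 6 remain.
Only 6 L remain; take 6/24 of Gen-15 for value 39×6/24 = 9.75.
Total value = 55.75.

55.75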